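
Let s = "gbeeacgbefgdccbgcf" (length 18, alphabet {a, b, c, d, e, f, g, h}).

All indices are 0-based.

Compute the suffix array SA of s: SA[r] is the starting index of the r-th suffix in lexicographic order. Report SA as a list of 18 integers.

sorted suffixes:
  #0 SA[0]=4  'acgbefgdccbgcf'
  #1 SA[1]=1  'beeacgbefgdccbgcf'
  #2 SA[2]=7  'befgdccbgcf'
  #3 SA[3]=14  'bgcf'
  #4 SA[4]=13  'cbgcf'
  #5 SA[5]=12  'ccbgcf'
  #6 SA[6]=16  'cf'
  #7 SA[7]=5  'cgbefgdccbgcf'
  #8 SA[8]=11  'dccbgcf'
  #9 SA[9]=3  'eacgbefgdccbgcf'
  #10 SA[10]=2  'eeacgbefgdccbgcf'
  #11 SA[11]=8  'efgdccbgcf'
  #12 SA[12]=17  'f'
  #13 SA[13]=9  'fgdccbgcf'
  #14 SA[14]=0  'gbeeacgbefgdccbgcf'
  #15 SA[15]=6  'gbefgdccbgcf'
  #16 SA[16]=15  'gcf'
  #17 SA[17]=10  'gdccbgcf'

[4, 1, 7, 14, 13, 12, 16, 5, 11, 3, 2, 8, 17, 9, 0, 6, 15, 10]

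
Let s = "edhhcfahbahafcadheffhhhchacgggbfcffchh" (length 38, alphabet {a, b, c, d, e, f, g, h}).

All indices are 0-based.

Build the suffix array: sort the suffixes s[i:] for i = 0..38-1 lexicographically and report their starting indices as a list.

[25, 14, 11, 9, 6, 8, 30, 13, 4, 32, 26, 23, 35, 15, 1, 0, 17, 5, 12, 31, 34, 33, 18, 19, 29, 28, 27, 37, 24, 10, 7, 3, 22, 16, 36, 2, 21, 20]

sorted suffixes:
  #0 SA[0]=25  'acgggbfcffchh'
  #1 SA[1]=14  'adheffhhhchacgggbfcffchh'
  #2 SA[2]=11  'afcadheffhhhchacgggbfcffchh'
  #3 SA[3]=9  'ahafcadheffhhhchacgggbfcffchh'
  #4 SA[4]=6  'ahbahafcadheffhhhchacgggbfcffchh'
  #5 SA[5]=8  'bahafcadheffhhhchacgggbfcffchh'
  #6 SA[6]=30  'bfcffchh'
  #7 SA[7]=13  'cadheffhhhchacgggbfcffchh'
  #8 SA[8]=4  'cfahbahafcadheffhhhchacgggbfcffchh'
  #9 SA[9]=32  'cffchh'
  #10 SA[10]=26  'cgggbfcffchh'
  #11 SA[11]=23  'chacgggbfcffchh'
  #12 SA[12]=35  'chh'
  #13 SA[13]=15  'dheffhhhchacgggbfcffchh'
  #14 SA[14]=1  'dhhcfahbahafcadheffhhhchacgggbfcffchh'
  #15 SA[15]=0  'edhhcfahbahafcadheffhhhchacgggbfcffchh'
  #16 SA[16]=17  'effhhhchacgggbfcffchh'
  #17 SA[17]=5  'fahbahafcadheffhhhchacgggbfcffchh'
  #18 SA[18]=12  'fcadheffhhhchacgggbfcffchh'
  #19 SA[19]=31  'fcffchh'
  #20 SA[20]=34  'fchh'
  #21 SA[21]=33  'ffchh'
  #22 SA[22]=18  'ffhhhchacgggbfcffchh'
  #23 SA[23]=19  'fhhhchacgggbfcffchh'
  #24 SA[24]=29  'gbfcffchh'
  #25 SA[25]=28  'ggbfcffchh'
  #26 SA[26]=27  'gggbfcffchh'
  #27 SA[27]=37  'h'
  #28 SA[28]=24  'hacgggbfcffchh'
  #29 SA[29]=10  'hafcadheffhhhchacgggbfcffchh'
  #30 SA[30]=7  'hbahafcadheffhhhchacgggbfcffchh'
  #31 SA[31]=3  'hcfahbahafcadheffhhhchacgggbfcffchh'
  #32 SA[32]=22  'hchacgggbfcffchh'
  #33 SA[33]=16  'heffhhhchacgggbfcffchh'
  #34 SA[34]=36  'hh'
  #35 SA[35]=2  'hhcfahbahafcadheffhhhchacgggbfcffchh'
  #36 SA[36]=21  'hhchacgggbfcffchh'
  #37 SA[37]=20  'hhhchacgggbfcffchh'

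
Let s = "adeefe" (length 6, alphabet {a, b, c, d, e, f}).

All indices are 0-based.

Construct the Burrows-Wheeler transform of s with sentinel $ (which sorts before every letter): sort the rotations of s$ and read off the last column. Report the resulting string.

rank  rotation last
    0  $adeefe  e
    1  adeefe$  $
    2  deefe$a  a
    3  e$adeef  f
    4  eefe$ad  d
    5  efe$ade  e
    6  fe$adee  e

e$afdee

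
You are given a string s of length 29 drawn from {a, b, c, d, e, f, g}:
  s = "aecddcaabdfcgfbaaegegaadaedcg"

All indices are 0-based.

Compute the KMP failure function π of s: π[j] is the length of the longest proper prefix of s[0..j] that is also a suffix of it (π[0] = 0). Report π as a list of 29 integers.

π[0] = 0
j=1 s[j]='e': π[1]=0 (border '')
j=2 s[j]='c': π[2]=0 (border '')
j=3 s[j]='d': π[3]=0 (border '')
j=4 s[j]='d': π[4]=0 (border '')
j=5 s[j]='c': π[5]=0 (border '')
j=6 s[j]='a': π[6]=1 (border 'a')
j=7 s[j]='a': k: 1→0; π[7]=1 (border 'a')
j=8 s[j]='b': k: 1→0; π[8]=0 (border '')
j=9 s[j]='d': π[9]=0 (border '')
j=10 s[j]='f': π[10]=0 (border '')
j=11 s[j]='c': π[11]=0 (border '')
j=12 s[j]='g': π[12]=0 (border '')
j=13 s[j]='f': π[13]=0 (border '')
j=14 s[j]='b': π[14]=0 (border '')
j=15 s[j]='a': π[15]=1 (border 'a')
j=16 s[j]='a': k: 1→0; π[16]=1 (border 'a')
j=17 s[j]='e': π[17]=2 (border 'ae')
j=18 s[j]='g': k: 2→0; π[18]=0 (border '')
j=19 s[j]='e': π[19]=0 (border '')
j=20 s[j]='g': π[20]=0 (border '')
j=21 s[j]='a': π[21]=1 (border 'a')
j=22 s[j]='a': k: 1→0; π[22]=1 (border 'a')
j=23 s[j]='d': k: 1→0; π[23]=0 (border '')
j=24 s[j]='a': π[24]=1 (border 'a')
j=25 s[j]='e': π[25]=2 (border 'ae')
j=26 s[j]='d': k: 2→0; π[26]=0 (border '')
j=27 s[j]='c': π[27]=0 (border '')
j=28 s[j]='g': π[28]=0 (border '')

[0, 0, 0, 0, 0, 0, 1, 1, 0, 0, 0, 0, 0, 0, 0, 1, 1, 2, 0, 0, 0, 1, 1, 0, 1, 2, 0, 0, 0]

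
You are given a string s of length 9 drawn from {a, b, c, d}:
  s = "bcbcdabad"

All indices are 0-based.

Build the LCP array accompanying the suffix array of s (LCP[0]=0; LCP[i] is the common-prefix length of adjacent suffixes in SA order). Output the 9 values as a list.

sorted suffixes:
  #0 SA[0]=5  'abad'
  #1 SA[1]=7  'ad'
  #2 SA[2]=6  'bad'
  #3 SA[3]=0  'bcbcdabad'
  #4 SA[4]=2  'bcdabad'
  #5 SA[5]=1  'cbcdabad'
  #6 SA[6]=3  'cdabad'
  #7 SA[7]=8  'd'
  #8 SA[8]=4  'dabad'

SA = [5, 7, 6, 0, 2, 1, 3, 8, 4]
[i] adj suffixes → lcp
  [1] 5/7 → 1 ('a')
  [2] 7/6 → 0 ('')
  [3] 6/0 → 1 ('b')
  [4] 0/2 → 2 ('bc')
  [5] 2/1 → 0 ('')
  [6] 1/3 → 1 ('c')
  [7] 3/8 → 0 ('')
  [8] 8/4 → 1 ('d')

[0, 1, 0, 1, 2, 0, 1, 0, 1]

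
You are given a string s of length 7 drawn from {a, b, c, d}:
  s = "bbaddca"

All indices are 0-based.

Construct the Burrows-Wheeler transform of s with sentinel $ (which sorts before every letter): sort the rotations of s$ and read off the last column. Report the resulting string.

acbb$dda

rank  rotation  last
    0  $bbaddca  a
    1  a$bbaddc  c
    2  addca$bb  b
    3  baddca$b  b
    4  bbaddca$  $
    5  ca$bbadd  d
    6  dca$bbad  d
    7  ddca$bba  a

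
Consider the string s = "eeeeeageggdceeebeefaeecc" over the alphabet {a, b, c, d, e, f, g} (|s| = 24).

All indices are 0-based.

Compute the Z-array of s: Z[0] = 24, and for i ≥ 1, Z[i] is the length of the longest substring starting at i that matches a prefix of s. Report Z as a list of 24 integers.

[24, 4, 3, 2, 1, 0, 0, 1, 0, 0, 0, 0, 3, 2, 1, 0, 2, 1, 0, 0, 2, 1, 0, 0]

Z[0]=24
i=1: i≥r, start 0; Z[1]=4 extend→box=[1,5)
i=2: min(r-i=3, Z[1]=4)=3; Z[2]=3
i=3: min(r-i=2, Z[2]=3)=2; Z[3]=2
i=4: min(r-i=1, Z[3]=2)=1; Z[4]=1
i=5: i≥r, start 0; Z[5]=0
i=6: i≥r, start 0; Z[6]=0
i=7: i≥r, start 0; Z[7]=1 extend→box=[7,8)
i=8: i≥r, start 0; Z[8]=0
i=9: i≥r, start 0; Z[9]=0
i=10: i≥r, start 0; Z[10]=0
i=11: i≥r, start 0; Z[11]=0
i=12: i≥r, start 0; Z[12]=3 extend→box=[12,15)
i=13: min(r-i=2, Z[1]=4)=2; Z[13]=2
i=14: min(r-i=1, Z[2]=3)=1; Z[14]=1
i=15: i≥r, start 0; Z[15]=0
i=16: i≥r, start 0; Z[16]=2 extend→box=[16,18)
i=17: min(r-i=1, Z[1]=4)=1; Z[17]=1
i=18: i≥r, start 0; Z[18]=0
i=19: i≥r, start 0; Z[19]=0
i=20: i≥r, start 0; Z[20]=2 extend→box=[20,22)
i=21: min(r-i=1, Z[1]=4)=1; Z[21]=1
i=22: i≥r, start 0; Z[22]=0
i=23: i≥r, start 0; Z[23]=0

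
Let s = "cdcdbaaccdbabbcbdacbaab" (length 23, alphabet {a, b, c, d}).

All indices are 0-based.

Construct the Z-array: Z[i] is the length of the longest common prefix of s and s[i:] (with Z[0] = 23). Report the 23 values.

[23, 0, 2, 0, 0, 0, 0, 1, 2, 0, 0, 0, 0, 0, 1, 0, 0, 0, 1, 0, 0, 0, 0]

Z[0]=23
i=1: i≥r, start 0; Z[1]=0
i=2: i≥r, start 0; Z[2]=2 extend→box=[2,4)
i=3: min(r-i=1, Z[1]=0)=0; Z[3]=0
i=4: i≥r, start 0; Z[4]=0
i=5: i≥r, start 0; Z[5]=0
i=6: i≥r, start 0; Z[6]=0
i=7: i≥r, start 0; Z[7]=1 extend→box=[7,8)
i=8: i≥r, start 0; Z[8]=2 extend→box=[8,10)
i=9: min(r-i=1, Z[1]=0)=0; Z[9]=0
i=10: i≥r, start 0; Z[10]=0
i=11: i≥r, start 0; Z[11]=0
i=12: i≥r, start 0; Z[12]=0
i=13: i≥r, start 0; Z[13]=0
i=14: i≥r, start 0; Z[14]=1 extend→box=[14,15)
i=15: i≥r, start 0; Z[15]=0
i=16: i≥r, start 0; Z[16]=0
i=17: i≥r, start 0; Z[17]=0
i=18: i≥r, start 0; Z[18]=1 extend→box=[18,19)
i=19: i≥r, start 0; Z[19]=0
i=20: i≥r, start 0; Z[20]=0
i=21: i≥r, start 0; Z[21]=0
i=22: i≥r, start 0; Z[22]=0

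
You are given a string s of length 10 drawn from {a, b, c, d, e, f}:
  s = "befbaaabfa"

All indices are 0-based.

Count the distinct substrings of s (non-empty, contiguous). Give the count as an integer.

48

sorted suffixes:
  #0 SA[0]=9  'a'
  #1 SA[1]=4  'aaabfa'
  #2 SA[2]=5  'aabfa'
  #3 SA[3]=6  'abfa'
  #4 SA[4]=3  'baaabfa'
  #5 SA[5]=0  'befbaaabfa'
  #6 SA[6]=7  'bfa'
  #7 SA[7]=1  'efbaaabfa'
  #8 SA[8]=8  'fa'
  #9 SA[9]=2  'fbaaabfa'

SA = [9, 4, 5, 6, 3, 0, 7, 1, 8, 2]
[i] adj suffixes → lcp
  [1] 9/4 → 1 ('a')
  [2] 4/5 → 2 ('aa')
  [3] 5/6 → 1 ('a')
  [4] 6/3 → 0 ('')
  [5] 3/0 → 1 ('b')
  [6] 0/7 → 1 ('b')
  [7] 7/1 → 0 ('')
  [8] 1/8 → 0 ('')
  [9] 8/2 → 1 ('f')

n(n+1)/2 = 10·11/2 = 55
Σ LCP = 0 + 1 + 2 + 1 + 0 + 1 + 1 + 0 + 0 + 1 = 7
distinct = 55 − 7 = 48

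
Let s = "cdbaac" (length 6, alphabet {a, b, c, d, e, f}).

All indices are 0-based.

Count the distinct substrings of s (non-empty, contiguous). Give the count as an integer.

rank→(start, suffix):
  0 → (3, 'aac')
  1 → (4, 'ac')
  2 → (2, 'baac')
  3 → (5, 'c')
  4 → (0, 'cdbaac')
  5 → (1, 'dbaac')

SA = [3, 4, 2, 5, 0, 1]
rank  pair      lcp
   1  s[3:],s[4:]  1  'a'
   2  s[4:],s[2:]  0  ''
   3  s[2:],s[5:]  0  ''
   4  s[5:],s[0:]  1  'c'
   5  s[0:],s[1:]  0  ''

n(n+1)/2 = 6·7/2 = 21
Σ LCP = 0 + 1 + 0 + 0 + 1 + 0 = 2
distinct = 21 − 2 = 19

19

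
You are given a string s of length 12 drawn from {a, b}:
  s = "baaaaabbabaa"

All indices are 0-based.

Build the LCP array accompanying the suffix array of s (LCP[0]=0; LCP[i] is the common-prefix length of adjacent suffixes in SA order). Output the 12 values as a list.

rank→(start, suffix):
  0 → (11, 'a')
  1 → (10, 'aa')
  2 → (1, 'aaaaabbabaa')
  3 → (2, 'aaaabbabaa')
  4 → (3, 'aaabbabaa')
  5 → (4, 'aabbabaa')
  6 → (8, 'abaa')
  7 → (5, 'abbabaa')
  8 → (9, 'baa')
  9 → (0, 'baaaaabbabaa')
  10 → (7, 'babaa')
  11 → (6, 'bbabaa')

SA = [11, 10, 1, 2, 3, 4, 8, 5, 9, 0, 7, 6]
rank  pair      lcp
   1  s[11:],s[10:]  1  'a'
   2  s[10:],s[1:]  2  'aa'
   3  s[1:],s[2:]  4  'aaaa'
   4  s[2:],s[3:]  3  'aaa'
   5  s[3:],s[4:]  2  'aa'
   6  s[4:],s[8:]  1  'a'
   7  s[8:],s[5:]  2  'ab'
   8  s[5:],s[9:]  0  ''
   9  s[9:],s[0:]  3  'baa'
  10  s[0:],s[7:]  2  'ba'
  11  s[7:],s[6:]  1  'b'

[0, 1, 2, 4, 3, 2, 1, 2, 0, 3, 2, 1]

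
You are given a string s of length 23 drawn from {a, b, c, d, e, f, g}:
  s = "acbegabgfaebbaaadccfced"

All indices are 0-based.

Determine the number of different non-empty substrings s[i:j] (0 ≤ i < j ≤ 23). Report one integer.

259

sorted suffixes:
  #0 SA[0]=13  'aaadccfced'
  #1 SA[1]=14  'aadccfced'
  #2 SA[2]=5  'abgfaebbaaadccfced'
  #3 SA[3]=0  'acbegabgfaebbaaadccfced'
  #4 SA[4]=15  'adccfced'
  #5 SA[5]=9  'aebbaaadccfced'
  #6 SA[6]=12  'baaadccfced'
  #7 SA[7]=11  'bbaaadccfced'
  #8 SA[8]=2  'begabgfaebbaaadccfced'
  #9 SA[9]=6  'bgfaebbaaadccfced'
  #10 SA[10]=1  'cbegabgfaebbaaadccfced'
  #11 SA[11]=17  'ccfced'
  #12 SA[12]=20  'ced'
  #13 SA[13]=18  'cfced'
  #14 SA[14]=22  'd'
  #15 SA[15]=16  'dccfced'
  #16 SA[16]=10  'ebbaaadccfced'
  #17 SA[17]=21  'ed'
  #18 SA[18]=3  'egabgfaebbaaadccfced'
  #19 SA[19]=8  'faebbaaadccfced'
  #20 SA[20]=19  'fced'
  #21 SA[21]=4  'gabgfaebbaaadccfced'
  #22 SA[22]=7  'gfaebbaaadccfced'

SA = [13, 14, 5, 0, 15, 9, 12, 11, 2, 6, 1, 17, 20, 18, 22, 16, 10, 21, 3, 8, 19, 4, 7]
i: (SA[i-1],SA[i]) lcp shared
  1: (13,14) 2 'aa'
  2: (14,5) 1 'a'
  3: (5,0) 1 'a'
  4: (0,15) 1 'a'
  5: (15,9) 1 'a'
  6: (9,12) 0 ''
  7: (12,11) 1 'b'
  8: (11,2) 1 'b'
  9: (2,6) 1 'b'
  10: (6,1) 0 ''
  11: (1,17) 1 'c'
  12: (17,20) 1 'c'
  13: (20,18) 1 'c'
  14: (18,22) 0 ''
  15: (22,16) 1 'd'
  16: (16,10) 0 ''
  17: (10,21) 1 'e'
  18: (21,3) 1 'e'
  19: (3,8) 0 ''
  20: (8,19) 1 'f'
  21: (19,4) 0 ''
  22: (4,7) 1 'g'

n(n+1)/2 = 23·24/2 = 276
Σ LCP = 0 + 2 + 1 + 1 + 1 + 1 + 0 + 1 + 1 + 1 + 0 + 1 + 1 + 1 + 0 + 1 + 0 + 1 + 1 + 0 + 1 + 0 + 1 = 17
distinct = 276 − 17 = 259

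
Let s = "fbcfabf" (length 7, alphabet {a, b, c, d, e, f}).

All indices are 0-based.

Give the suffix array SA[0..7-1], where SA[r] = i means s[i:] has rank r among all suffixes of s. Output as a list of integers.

sorted suffixes:
  #0 SA[0]=4  'abf'
  #1 SA[1]=1  'bcfabf'
  #2 SA[2]=5  'bf'
  #3 SA[3]=2  'cfabf'
  #4 SA[4]=6  'f'
  #5 SA[5]=3  'fabf'
  #6 SA[6]=0  'fbcfabf'

[4, 1, 5, 2, 6, 3, 0]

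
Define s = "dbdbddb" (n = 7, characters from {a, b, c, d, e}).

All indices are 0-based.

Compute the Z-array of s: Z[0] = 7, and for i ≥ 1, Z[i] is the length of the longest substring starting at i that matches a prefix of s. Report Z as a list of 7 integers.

[7, 0, 3, 0, 1, 2, 0]

Z[0]=7
i=1: outside box; Z[1]=0
i=2: outside box; Z[2]=3 scan→box=[2,5)
i=3: min(r-i=2, Z[1]=0)=0; Z[3]=0
i=4: min(r-i=1, Z[2]=3)=1; Z[4]=1
i=5: outside box; Z[5]=2 scan→box=[5,7)
i=6: min(r-i=1, Z[1]=0)=0; Z[6]=0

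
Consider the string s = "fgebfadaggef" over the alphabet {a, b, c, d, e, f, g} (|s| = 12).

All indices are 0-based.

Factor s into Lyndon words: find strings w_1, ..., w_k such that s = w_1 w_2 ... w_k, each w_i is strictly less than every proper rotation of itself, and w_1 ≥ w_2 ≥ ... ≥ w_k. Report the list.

["fg", "e", "bf", "adaggef"]

emit factor 1: 'fg' (i=0, period=2)
emit factor 2: 'e' (i=2, period=1)
emit factor 3: 'bf' (i=3, period=2)
emit factor 4: 'adaggef' (i=5, period=7)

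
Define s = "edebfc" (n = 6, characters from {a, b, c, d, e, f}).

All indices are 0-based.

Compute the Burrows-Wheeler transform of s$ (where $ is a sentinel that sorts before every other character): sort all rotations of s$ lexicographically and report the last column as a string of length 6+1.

rank  rotation last
    0  $edebfc  c
    1  bfc$ede  e
    2  c$edebf  f
    3  debfc$e  e
    4  ebfc$ed  d
    5  edebfc$  $
    6  fc$edeb  b

cefed$b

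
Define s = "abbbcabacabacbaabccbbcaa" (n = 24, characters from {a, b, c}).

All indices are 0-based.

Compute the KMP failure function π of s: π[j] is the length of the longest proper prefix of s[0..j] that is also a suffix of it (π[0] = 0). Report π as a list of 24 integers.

π[0] = 0
j=1 s[j]='b': π[1]=0 (border '')
j=2 s[j]='b': π[2]=0 (border '')
j=3 s[j]='b': π[3]=0 (border '')
j=4 s[j]='c': π[4]=0 (border '')
j=5 s[j]='a': π[5]=1 (border 'a')
j=6 s[j]='b': π[6]=2 (border 'ab')
j=7 s[j]='a': k: 2→0; π[7]=1 (border 'a')
j=8 s[j]='c': k: 1→0; π[8]=0 (border '')
j=9 s[j]='a': π[9]=1 (border 'a')
j=10 s[j]='b': π[10]=2 (border 'ab')
j=11 s[j]='a': k: 2→0; π[11]=1 (border 'a')
j=12 s[j]='c': k: 1→0; π[12]=0 (border '')
j=13 s[j]='b': π[13]=0 (border '')
j=14 s[j]='a': π[14]=1 (border 'a')
j=15 s[j]='a': k: 1→0; π[15]=1 (border 'a')
j=16 s[j]='b': π[16]=2 (border 'ab')
j=17 s[j]='c': k: 2→0; π[17]=0 (border '')
j=18 s[j]='c': π[18]=0 (border '')
j=19 s[j]='b': π[19]=0 (border '')
j=20 s[j]='b': π[20]=0 (border '')
j=21 s[j]='c': π[21]=0 (border '')
j=22 s[j]='a': π[22]=1 (border 'a')
j=23 s[j]='a': k: 1→0; π[23]=1 (border 'a')

[0, 0, 0, 0, 0, 1, 2, 1, 0, 1, 2, 1, 0, 0, 1, 1, 2, 0, 0, 0, 0, 0, 1, 1]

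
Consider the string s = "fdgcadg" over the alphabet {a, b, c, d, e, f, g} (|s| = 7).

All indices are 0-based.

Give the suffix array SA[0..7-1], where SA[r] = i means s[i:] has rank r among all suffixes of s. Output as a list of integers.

[4, 3, 5, 1, 0, 6, 2]

sorted suffixes:
  #0 SA[0]=4  'adg'
  #1 SA[1]=3  'cadg'
  #2 SA[2]=5  'dg'
  #3 SA[3]=1  'dgcadg'
  #4 SA[4]=0  'fdgcadg'
  #5 SA[5]=6  'g'
  #6 SA[6]=2  'gcadg'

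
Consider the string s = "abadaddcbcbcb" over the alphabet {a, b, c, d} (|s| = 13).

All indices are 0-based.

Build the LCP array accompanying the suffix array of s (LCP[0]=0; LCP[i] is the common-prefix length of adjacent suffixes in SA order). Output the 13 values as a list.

[0, 1, 2, 0, 1, 1, 3, 0, 2, 4, 0, 1, 1]

rank | idx | suffix
   0 |   0 | abadaddcbcbcb
   1 |   2 | adaddcbcbcb
   2 |   4 | addcbcbcb
   3 |  12 | b
   4 |   1 | badaddcbcbcb
   5 |  10 | bcb
   6 |   8 | bcbcb
   7 |  11 | cb
   8 |   9 | cbcb
   9 |   7 | cbcbcb
  10 |   3 | daddcbcbcb
  11 |   6 | dcbcbcb
  12 |   5 | ddcbcbcb

SA = [0, 2, 4, 12, 1, 10, 8, 11, 9, 7, 3, 6, 5]
rank  pair      lcp
   1  s[0:],s[2:]  1  'a'
   2  s[2:],s[4:]  2  'ad'
   3  s[4:],s[12:]  0  ''
   4  s[12:],s[1:]  1  'b'
   5  s[1:],s[10:]  1  'b'
   6  s[10:],s[8:]  3  'bcb'
   7  s[8:],s[11:]  0  ''
   8  s[11:],s[9:]  2  'cb'
   9  s[9:],s[7:]  4  'cbcb'
  10  s[7:],s[3:]  0  ''
  11  s[3:],s[6:]  1  'd'
  12  s[6:],s[5:]  1  'd'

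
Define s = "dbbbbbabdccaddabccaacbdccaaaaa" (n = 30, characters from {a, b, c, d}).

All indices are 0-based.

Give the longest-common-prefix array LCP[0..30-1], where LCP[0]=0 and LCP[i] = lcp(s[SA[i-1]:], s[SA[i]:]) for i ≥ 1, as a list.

sorted suffixes:
  #0 SA[0]=29  'a'
  #1 SA[1]=28  'aa'
  #2 SA[2]=27  'aaa'
  #3 SA[3]=26  'aaaa'
  #4 SA[4]=25  'aaaaa'
  #5 SA[5]=18  'aacbdccaaaaa'
  #6 SA[6]=14  'abccaacbdccaaaaa'
  #7 SA[7]=6  'abdccaddabccaacbdccaaaaa'
  #8 SA[8]=19  'acbdccaaaaa'
  #9 SA[9]=11  'addabccaacbdccaaaaa'
  #10 SA[10]=5  'babdccaddabccaacbdccaaaaa'
  #11 SA[11]=4  'bbabdccaddabccaacbdccaaaaa'
  #12 SA[12]=3  'bbbabdccaddabccaacbdccaaaaa'
  #13 SA[13]=2  'bbbbabdccaddabccaacbdccaaaaa'
  #14 SA[14]=1  'bbbbbabdccaddabccaacbdccaaaaa'
  #15 SA[15]=15  'bccaacbdccaaaaa'
  #16 SA[16]=21  'bdccaaaaa'
  #17 SA[17]=7  'bdccaddabccaacbdccaaaaa'
  #18 SA[18]=24  'caaaaa'
  #19 SA[19]=17  'caacbdccaaaaa'
  #20 SA[20]=10  'caddabccaacbdccaaaaa'
  #21 SA[21]=20  'cbdccaaaaa'
  #22 SA[22]=23  'ccaaaaa'
  #23 SA[23]=16  'ccaacbdccaaaaa'
  #24 SA[24]=9  'ccaddabccaacbdccaaaaa'
  #25 SA[25]=13  'dabccaacbdccaaaaa'
  #26 SA[26]=0  'dbbbbbabdccaddabccaacbdccaaaaa'
  #27 SA[27]=22  'dccaaaaa'
  #28 SA[28]=8  'dccaddabccaacbdccaaaaa'
  #29 SA[29]=12  'ddabccaacbdccaaaaa'

SA = [29, 28, 27, 26, 25, 18, 14, 6, 19, 11, 5, 4, 3, 2, 1, 15, 21, 7, 24, 17, 10, 20, 23, 16, 9, 13, 0, 22, 8, 12]
i: (SA[i-1],SA[i]) lcp shared
  1: (29,28) 1 'a'
  2: (28,27) 2 'aa'
  3: (27,26) 3 'aaa'
  4: (26,25) 4 'aaaa'
  5: (25,18) 2 'aa'
  6: (18,14) 1 'a'
  7: (14,6) 2 'ab'
  8: (6,19) 1 'a'
  9: (19,11) 1 'a'
  10: (11,5) 0 ''
  11: (5,4) 1 'b'
  12: (4,3) 2 'bb'
  13: (3,2) 3 'bbb'
  14: (2,1) 4 'bbbb'
  15: (1,15) 1 'b'
  16: (15,21) 1 'b'
  17: (21,7) 5 'bdcca'
  18: (7,24) 0 ''
  19: (24,17) 3 'caa'
  20: (17,10) 2 'ca'
  21: (10,20) 1 'c'
  22: (20,23) 1 'c'
  23: (23,16) 4 'ccaa'
  24: (16,9) 3 'cca'
  25: (9,13) 0 ''
  26: (13,0) 1 'd'
  27: (0,22) 1 'd'
  28: (22,8) 4 'dcca'
  29: (8,12) 1 'd'

[0, 1, 2, 3, 4, 2, 1, 2, 1, 1, 0, 1, 2, 3, 4, 1, 1, 5, 0, 3, 2, 1, 1, 4, 3, 0, 1, 1, 4, 1]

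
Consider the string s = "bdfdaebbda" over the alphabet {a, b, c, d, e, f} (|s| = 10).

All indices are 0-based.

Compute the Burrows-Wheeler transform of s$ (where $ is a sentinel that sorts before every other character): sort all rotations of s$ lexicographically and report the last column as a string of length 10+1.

addeb$bfbad

rank  rotation     last
    0  $bdfdaebbda  a
    1  a$bdfdaebbd  d
    2  aebbda$bdfd  d
    3  bbda$bdfdae  e
    4  bda$bdfdaeb  b
    5  bdfdaebbda$  $
    6  da$bdfdaebb  b
    7  daebbda$bdf  f
    8  dfdaebbda$b  b
    9  ebbda$bdfda  a
   10  fdaebbda$bd  d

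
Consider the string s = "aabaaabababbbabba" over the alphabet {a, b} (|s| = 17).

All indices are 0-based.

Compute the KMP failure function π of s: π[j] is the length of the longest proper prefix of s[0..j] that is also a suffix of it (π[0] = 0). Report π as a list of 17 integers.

[0, 1, 0, 1, 2, 2, 3, 4, 0, 1, 0, 0, 0, 1, 0, 0, 1]

π[0] = 0
j=1 s[j]='a': π[1]=1 (border 'a')
j=2 s[j]='b': k: 1→0; π[2]=0 (border '')
j=3 s[j]='a': π[3]=1 (border 'a')
j=4 s[j]='a': π[4]=2 (border 'aa')
j=5 s[j]='a': k: 2→1; π[5]=2 (border 'aa')
j=6 s[j]='b': π[6]=3 (border 'aab')
j=7 s[j]='a': π[7]=4 (border 'aaba')
j=8 s[j]='b': k: 4→1→0; π[8]=0 (border '')
j=9 s[j]='a': π[9]=1 (border 'a')
j=10 s[j]='b': k: 1→0; π[10]=0 (border '')
j=11 s[j]='b': π[11]=0 (border '')
j=12 s[j]='b': π[12]=0 (border '')
j=13 s[j]='a': π[13]=1 (border 'a')
j=14 s[j]='b': k: 1→0; π[14]=0 (border '')
j=15 s[j]='b': π[15]=0 (border '')
j=16 s[j]='a': π[16]=1 (border 'a')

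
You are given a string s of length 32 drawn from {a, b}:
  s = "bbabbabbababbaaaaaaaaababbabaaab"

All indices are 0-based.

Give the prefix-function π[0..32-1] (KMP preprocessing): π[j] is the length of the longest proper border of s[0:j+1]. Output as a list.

π[0] = 0
j=1 s[j]='b': π[1]=1 (border 'b')
j=2 s[j]='a': k: 1→0; π[2]=0 (border '')
j=3 s[j]='b': π[3]=1 (border 'b')
j=4 s[j]='b': π[4]=2 (border 'bb')
j=5 s[j]='a': π[5]=3 (border 'bba')
j=6 s[j]='b': π[6]=4 (border 'bbab')
j=7 s[j]='b': π[7]=5 (border 'bbabb')
j=8 s[j]='a': π[8]=6 (border 'bbabba')
j=9 s[j]='b': π[9]=7 (border 'bbabbab')
j=10 s[j]='a': k: 7→4→1→0; π[10]=0 (border '')
j=11 s[j]='b': π[11]=1 (border 'b')
j=12 s[j]='b': π[12]=2 (border 'bb')
j=13 s[j]='a': π[13]=3 (border 'bba')
j=14 s[j]='a': k: 3→0; π[14]=0 (border '')
j=15 s[j]='a': π[15]=0 (border '')
j=16 s[j]='a': π[16]=0 (border '')
j=17 s[j]='a': π[17]=0 (border '')
j=18 s[j]='a': π[18]=0 (border '')
j=19 s[j]='a': π[19]=0 (border '')
j=20 s[j]='a': π[20]=0 (border '')
j=21 s[j]='a': π[21]=0 (border '')
j=22 s[j]='b': π[22]=1 (border 'b')
j=23 s[j]='a': k: 1→0; π[23]=0 (border '')
j=24 s[j]='b': π[24]=1 (border 'b')
j=25 s[j]='b': π[25]=2 (border 'bb')
j=26 s[j]='a': π[26]=3 (border 'bba')
j=27 s[j]='b': π[27]=4 (border 'bbab')
j=28 s[j]='a': k: 4→1→0; π[28]=0 (border '')
j=29 s[j]='a': π[29]=0 (border '')
j=30 s[j]='a': π[30]=0 (border '')
j=31 s[j]='b': π[31]=1 (border 'b')

[0, 1, 0, 1, 2, 3, 4, 5, 6, 7, 0, 1, 2, 3, 0, 0, 0, 0, 0, 0, 0, 0, 1, 0, 1, 2, 3, 4, 0, 0, 0, 1]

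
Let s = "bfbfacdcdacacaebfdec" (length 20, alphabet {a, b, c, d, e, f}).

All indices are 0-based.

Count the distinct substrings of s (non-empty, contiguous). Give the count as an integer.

189

rank→(start, suffix):
  0 → (9, 'acacaebfdec')
  1 → (11, 'acaebfdec')
  2 → (4, 'acdcdacacaebfdec')
  3 → (13, 'aebfdec')
  4 → (2, 'bfacdcdacacaebfdec')
  5 → (0, 'bfbfacdcdacacaebfdec')
  6 → (15, 'bfdec')
  7 → (19, 'c')
  8 → (10, 'cacaebfdec')
  9 → (12, 'caebfdec')
  10 → (7, 'cdacacaebfdec')
  11 → (5, 'cdcdacacaebfdec')
  12 → (8, 'dacacaebfdec')
  13 → (6, 'dcdacacaebfdec')
  14 → (17, 'dec')
  15 → (14, 'ebfdec')
  16 → (18, 'ec')
  17 → (3, 'facdcdacacaebfdec')
  18 → (1, 'fbfacdcdacacaebfdec')
  19 → (16, 'fdec')

SA = [9, 11, 4, 13, 2, 0, 15, 19, 10, 12, 7, 5, 8, 6, 17, 14, 18, 3, 1, 16]
[i] adj suffixes → lcp
  [1] 9/11 → 3 ('aca')
  [2] 11/4 → 2 ('ac')
  [3] 4/13 → 1 ('a')
  [4] 13/2 → 0 ('')
  [5] 2/0 → 2 ('bf')
  [6] 0/15 → 2 ('bf')
  [7] 15/19 → 0 ('')
  [8] 19/10 → 1 ('c')
  [9] 10/12 → 2 ('ca')
  [10] 12/7 → 1 ('c')
  [11] 7/5 → 2 ('cd')
  [12] 5/8 → 0 ('')
  [13] 8/6 → 1 ('d')
  [14] 6/17 → 1 ('d')
  [15] 17/14 → 0 ('')
  [16] 14/18 → 1 ('e')
  [17] 18/3 → 0 ('')
  [18] 3/1 → 1 ('f')
  [19] 1/16 → 1 ('f')

n(n+1)/2 = 20·21/2 = 210
Σ LCP = 0 + 3 + 2 + 1 + 0 + 2 + 2 + 0 + 1 + 2 + 1 + 2 + 0 + 1 + 1 + 0 + 1 + 0 + 1 + 1 = 21
distinct = 210 − 21 = 189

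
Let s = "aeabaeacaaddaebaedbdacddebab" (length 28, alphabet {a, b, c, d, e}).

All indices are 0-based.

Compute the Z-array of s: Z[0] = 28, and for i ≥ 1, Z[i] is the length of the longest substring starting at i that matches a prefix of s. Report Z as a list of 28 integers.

[28, 0, 1, 0, 3, 0, 1, 0, 1, 1, 0, 0, 2, 0, 0, 2, 0, 0, 0, 0, 1, 0, 0, 0, 0, 0, 1, 0]

Z[0]=28
i=1: i≥r, start 0; Z[1]=0
i=2: i≥r, start 0; Z[2]=1 scan→box=[2,3)
i=3: i≥r, start 0; Z[3]=0
i=4: i≥r, start 0; Z[4]=3 scan→box=[4,7)
i=5: min(r-i=2, Z[1]=0)=0; Z[5]=0
i=6: min(r-i=1, Z[2]=1)=1; Z[6]=1
i=7: i≥r, start 0; Z[7]=0
i=8: i≥r, start 0; Z[8]=1 scan→box=[8,9)
i=9: i≥r, start 0; Z[9]=1 scan→box=[9,10)
i=10: i≥r, start 0; Z[10]=0
i=11: i≥r, start 0; Z[11]=0
i=12: i≥r, start 0; Z[12]=2 scan→box=[12,14)
i=13: min(r-i=1, Z[1]=0)=0; Z[13]=0
i=14: i≥r, start 0; Z[14]=0
i=15: i≥r, start 0; Z[15]=2 scan→box=[15,17)
i=16: min(r-i=1, Z[1]=0)=0; Z[16]=0
i=17: i≥r, start 0; Z[17]=0
i=18: i≥r, start 0; Z[18]=0
i=19: i≥r, start 0; Z[19]=0
i=20: i≥r, start 0; Z[20]=1 scan→box=[20,21)
i=21: i≥r, start 0; Z[21]=0
i=22: i≥r, start 0; Z[22]=0
i=23: i≥r, start 0; Z[23]=0
i=24: i≥r, start 0; Z[24]=0
i=25: i≥r, start 0; Z[25]=0
i=26: i≥r, start 0; Z[26]=1 scan→box=[26,27)
i=27: i≥r, start 0; Z[27]=0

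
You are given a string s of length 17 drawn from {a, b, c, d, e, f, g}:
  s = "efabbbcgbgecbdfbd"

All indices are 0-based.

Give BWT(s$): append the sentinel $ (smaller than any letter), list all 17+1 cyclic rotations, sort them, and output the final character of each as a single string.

dfabbfcgebbbg$edcb

rank  rotation            last
    0  $efabbbcgbgecbdfbd  d
    1  abbbcgbgecbdfbd$ef  f
    2  bbbcgbgecbdfbd$efa  a
    3  bbcgbgecbdfbd$efab  b
    4  bcgbgecbdfbd$efabb  b
    5  bd$efabbbcgbgecbdf  f
    6  bdfbd$efabbbcgbgec  c
    7  bgecbdfbd$efabbbcg  g
    8  cbdfbd$efabbbcgbge  e
    9  cgbgecbdfbd$efabbb  b
   10  d$efabbbcgbgecbdfb  b
   11  dfbd$efabbbcgbgecb  b
   12  ecbdfbd$efabbbcgbg  g
   13  efabbbcgbgecbdfbd$  $
   14  fabbbcgbgecbdfbd$e  e
   15  fbd$efabbbcgbgecbd  d
   16  gbgecbdfbd$efabbbc  c
   17  gecbdfbd$efabbbcgb  b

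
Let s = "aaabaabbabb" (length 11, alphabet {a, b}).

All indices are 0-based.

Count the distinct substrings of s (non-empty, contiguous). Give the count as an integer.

49

rank→(start, suffix):
  0 → (0, 'aaabaabbabb')
  1 → (1, 'aabaabbabb')
  2 → (4, 'aabbabb')
  3 → (2, 'abaabbabb')
  4 → (8, 'abb')
  5 → (5, 'abbabb')
  6 → (10, 'b')
  7 → (3, 'baabbabb')
  8 → (7, 'babb')
  9 → (9, 'bb')
  10 → (6, 'bbabb')

SA = [0, 1, 4, 2, 8, 5, 10, 3, 7, 9, 6]
[i] adj suffixes → lcp
  [1] 0/1 → 2 ('aa')
  [2] 1/4 → 3 ('aab')
  [3] 4/2 → 1 ('a')
  [4] 2/8 → 2 ('ab')
  [5] 8/5 → 3 ('abb')
  [6] 5/10 → 0 ('')
  [7] 10/3 → 1 ('b')
  [8] 3/7 → 2 ('ba')
  [9] 7/9 → 1 ('b')
  [10] 9/6 → 2 ('bb')

n(n+1)/2 = 11·12/2 = 66
Σ LCP = 0 + 2 + 3 + 1 + 2 + 3 + 0 + 1 + 2 + 1 + 2 = 17
distinct = 66 − 17 = 49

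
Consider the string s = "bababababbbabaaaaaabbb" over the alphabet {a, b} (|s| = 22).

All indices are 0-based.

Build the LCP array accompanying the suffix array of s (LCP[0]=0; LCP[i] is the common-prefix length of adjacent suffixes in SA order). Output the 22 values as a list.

rank | idx | suffix
   0 |  13 | aaaaaabbb
   1 |  14 | aaaaabbb
   2 |  15 | aaaabbb
   3 |  16 | aaabbb
   4 |  17 | aabbb
   5 |  11 | abaaaaaabbb
   6 |   1 | ababababbbabaaaaaabbb
   7 |   3 | abababbbabaaaaaabbb
   8 |   5 | ababbbabaaaaaabbb
   9 |  18 | abbb
  10 |   7 | abbbabaaaaaabbb
  11 |  21 | b
  12 |  12 | baaaaaabbb
  13 |  10 | babaaaaaabbb
  14 |   0 | bababababbbabaaaaaabbb
  15 |   2 | babababbbabaaaaaabbb
  16 |   4 | bababbbabaaaaaabbb
  17 |   6 | babbbabaaaaaabbb
  18 |  20 | bb
  19 |   9 | bbabaaaaaabbb
  20 |  19 | bbb
  21 |   8 | bbbabaaaaaabbb

SA = [13, 14, 15, 16, 17, 11, 1, 3, 5, 18, 7, 21, 12, 10, 0, 2, 4, 6, 20, 9, 19, 8]
[i] adj suffixes → lcp
  [1] 13/14 → 5 ('aaaaa')
  [2] 14/15 → 4 ('aaaa')
  [3] 15/16 → 3 ('aaa')
  [4] 16/17 → 2 ('aa')
  [5] 17/11 → 1 ('a')
  [6] 11/1 → 3 ('aba')
  [7] 1/3 → 6 ('ababab')
  [8] 3/5 → 4 ('abab')
  [9] 5/18 → 2 ('ab')
  [10] 18/7 → 4 ('abbb')
  [11] 7/21 → 0 ('')
  [12] 21/12 → 1 ('b')
  [13] 12/10 → 2 ('ba')
  [14] 10/0 → 4 ('baba')
  [15] 0/2 → 7 ('bababab')
  [16] 2/4 → 5 ('babab')
  [17] 4/6 → 3 ('bab')
  [18] 6/20 → 1 ('b')
  [19] 20/9 → 2 ('bb')
  [20] 9/19 → 2 ('bb')
  [21] 19/8 → 3 ('bbb')

[0, 5, 4, 3, 2, 1, 3, 6, 4, 2, 4, 0, 1, 2, 4, 7, 5, 3, 1, 2, 2, 3]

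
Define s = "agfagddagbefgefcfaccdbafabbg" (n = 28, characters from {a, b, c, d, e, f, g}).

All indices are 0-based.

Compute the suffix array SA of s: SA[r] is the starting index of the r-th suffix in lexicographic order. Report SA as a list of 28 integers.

[24, 17, 22, 7, 3, 0, 21, 25, 9, 26, 18, 19, 15, 6, 20, 5, 13, 10, 23, 16, 2, 14, 11, 27, 8, 4, 12, 1]

sorted suffixes:
  #0 SA[0]=24  'abbg'
  #1 SA[1]=17  'accdbafabbg'
  #2 SA[2]=22  'afabbg'
  #3 SA[3]=7  'agbefgefcfaccdbafabbg'
  #4 SA[4]=3  'agddagbefgefcfaccdbafabbg'
  #5 SA[5]=0  'agfagddagbefgefcfaccdbafabbg'
  #6 SA[6]=21  'bafabbg'
  #7 SA[7]=25  'bbg'
  #8 SA[8]=9  'befgefcfaccdbafabbg'
  #9 SA[9]=26  'bg'
  #10 SA[10]=18  'ccdbafabbg'
  #11 SA[11]=19  'cdbafabbg'
  #12 SA[12]=15  'cfaccdbafabbg'
  #13 SA[13]=6  'dagbefgefcfaccdbafabbg'
  #14 SA[14]=20  'dbafabbg'
  #15 SA[15]=5  'ddagbefgefcfaccdbafabbg'
  #16 SA[16]=13  'efcfaccdbafabbg'
  #17 SA[17]=10  'efgefcfaccdbafabbg'
  #18 SA[18]=23  'fabbg'
  #19 SA[19]=16  'faccdbafabbg'
  #20 SA[20]=2  'fagddagbefgefcfaccdbafabbg'
  #21 SA[21]=14  'fcfaccdbafabbg'
  #22 SA[22]=11  'fgefcfaccdbafabbg'
  #23 SA[23]=27  'g'
  #24 SA[24]=8  'gbefgefcfaccdbafabbg'
  #25 SA[25]=4  'gddagbefgefcfaccdbafabbg'
  #26 SA[26]=12  'gefcfaccdbafabbg'
  #27 SA[27]=1  'gfagddagbefgefcfaccdbafabbg'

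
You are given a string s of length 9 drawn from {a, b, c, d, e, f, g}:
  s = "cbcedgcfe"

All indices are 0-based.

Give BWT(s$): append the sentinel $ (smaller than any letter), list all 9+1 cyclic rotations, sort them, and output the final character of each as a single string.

rank  rotation    last
    0  $cbcedgcfe  e
    1  bcedgcfe$c  c
    2  cbcedgcfe$  $
    3  cedgcfe$cb  b
    4  cfe$cbcedg  g
    5  dgcfe$cbce  e
    6  e$cbcedgcf  f
    7  edgcfe$cbc  c
    8  fe$cbcedgc  c
    9  gcfe$cbced  d

ec$bgefccd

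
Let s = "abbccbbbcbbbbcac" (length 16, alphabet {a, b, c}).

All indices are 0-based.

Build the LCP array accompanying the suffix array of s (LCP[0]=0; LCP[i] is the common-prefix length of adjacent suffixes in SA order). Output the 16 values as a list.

rank→(start, suffix):
  0 → (0, 'abbccbbbcbbbbcac')
  1 → (14, 'ac')
  2 → (9, 'bbbbcac')
  3 → (10, 'bbbcac')
  4 → (5, 'bbbcbbbbcac')
  5 → (11, 'bbcac')
  6 → (6, 'bbcbbbbcac')
  7 → (1, 'bbccbbbcbbbbcac')
  8 → (12, 'bcac')
  9 → (7, 'bcbbbbcac')
  10 → (2, 'bccbbbcbbbbcac')
  11 → (15, 'c')
  12 → (13, 'cac')
  13 → (8, 'cbbbbcac')
  14 → (4, 'cbbbcbbbbcac')
  15 → (3, 'ccbbbcbbbbcac')

SA = [0, 14, 9, 10, 5, 11, 6, 1, 12, 7, 2, 15, 13, 8, 4, 3]
rank  pair      lcp
   1  s[0:],s[14:]  1  'a'
   2  s[14:],s[9:]  0  ''
   3  s[9:],s[10:]  3  'bbb'
   4  s[10:],s[5:]  4  'bbbc'
   5  s[5:],s[11:]  2  'bb'
   6  s[11:],s[6:]  3  'bbc'
   7  s[6:],s[1:]  3  'bbc'
   8  s[1:],s[12:]  1  'b'
   9  s[12:],s[7:]  2  'bc'
  10  s[7:],s[2:]  2  'bc'
  11  s[2:],s[15:]  0  ''
  12  s[15:],s[13:]  1  'c'
  13  s[13:],s[8:]  1  'c'
  14  s[8:],s[4:]  4  'cbbb'
  15  s[4:],s[3:]  1  'c'

[0, 1, 0, 3, 4, 2, 3, 3, 1, 2, 2, 0, 1, 1, 4, 1]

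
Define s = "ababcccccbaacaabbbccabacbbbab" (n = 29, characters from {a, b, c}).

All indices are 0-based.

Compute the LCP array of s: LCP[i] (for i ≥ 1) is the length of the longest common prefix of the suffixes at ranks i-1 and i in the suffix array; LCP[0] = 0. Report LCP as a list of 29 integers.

sorted suffixes:
  #0 SA[0]=13  'aabbbccabacbbbab'
  #1 SA[1]=10  'aacaabbbccabacbbbab'
  #2 SA[2]=27  'ab'
  #3 SA[3]=0  'ababcccccbaacaabbbccabacbbbab'
  #4 SA[4]=20  'abacbbbab'
  #5 SA[5]=14  'abbbccabacbbbab'
  #6 SA[6]=2  'abcccccbaacaabbbccabacbbbab'
  #7 SA[7]=11  'acaabbbccabacbbbab'
  #8 SA[8]=22  'acbbbab'
  #9 SA[9]=28  'b'
  #10 SA[10]=9  'baacaabbbccabacbbbab'
  #11 SA[11]=26  'bab'
  #12 SA[12]=1  'babcccccbaacaabbbccabacbbbab'
  #13 SA[13]=21  'bacbbbab'
  #14 SA[14]=25  'bbab'
  #15 SA[15]=24  'bbbab'
  #16 SA[16]=15  'bbbccabacbbbab'
  #17 SA[17]=16  'bbccabacbbbab'
  #18 SA[18]=17  'bccabacbbbab'
  #19 SA[19]=3  'bcccccbaacaabbbccabacbbbab'
  #20 SA[20]=12  'caabbbccabacbbbab'
  #21 SA[21]=19  'cabacbbbab'
  #22 SA[22]=8  'cbaacaabbbccabacbbbab'
  #23 SA[23]=23  'cbbbab'
  #24 SA[24]=18  'ccabacbbbab'
  #25 SA[25]=7  'ccbaacaabbbccabacbbbab'
  #26 SA[26]=6  'cccbaacaabbbccabacbbbab'
  #27 SA[27]=5  'ccccbaacaabbbccabacbbbab'
  #28 SA[28]=4  'cccccbaacaabbbccabacbbbab'

SA = [13, 10, 27, 0, 20, 14, 2, 11, 22, 28, 9, 26, 1, 21, 25, 24, 15, 16, 17, 3, 12, 19, 8, 23, 18, 7, 6, 5, 4]
i: (SA[i-1],SA[i]) lcp shared
  1: (13,10) 2 'aa'
  2: (10,27) 1 'a'
  3: (27,0) 2 'ab'
  4: (0,20) 3 'aba'
  5: (20,14) 2 'ab'
  6: (14,2) 2 'ab'
  7: (2,11) 1 'a'
  8: (11,22) 2 'ac'
  9: (22,28) 0 ''
  10: (28,9) 1 'b'
  11: (9,26) 2 'ba'
  12: (26,1) 3 'bab'
  13: (1,21) 2 'ba'
  14: (21,25) 1 'b'
  15: (25,24) 2 'bb'
  16: (24,15) 3 'bbb'
  17: (15,16) 2 'bb'
  18: (16,17) 1 'b'
  19: (17,3) 3 'bcc'
  20: (3,12) 0 ''
  21: (12,19) 2 'ca'
  22: (19,8) 1 'c'
  23: (8,23) 2 'cb'
  24: (23,18) 1 'c'
  25: (18,7) 2 'cc'
  26: (7,6) 2 'cc'
  27: (6,5) 3 'ccc'
  28: (5,4) 4 'cccc'

[0, 2, 1, 2, 3, 2, 2, 1, 2, 0, 1, 2, 3, 2, 1, 2, 3, 2, 1, 3, 0, 2, 1, 2, 1, 2, 2, 3, 4]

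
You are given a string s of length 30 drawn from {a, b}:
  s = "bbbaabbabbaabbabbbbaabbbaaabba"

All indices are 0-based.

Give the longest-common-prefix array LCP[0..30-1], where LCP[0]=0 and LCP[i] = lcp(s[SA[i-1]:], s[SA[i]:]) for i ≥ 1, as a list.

[0, 1, 2, 5, 7, 4, 1, 4, 4, 6, 3, 4, 0, 2, 3, 8, 5, 2, 4, 1, 3, 4, 9, 6, 3, 5, 2, 5, 7, 3]

rank→(start, suffix):
  0 → (29, 'a')
  1 → (24, 'aaabba')
  2 → (25, 'aabba')
  3 → (3, 'aabbabbaabbabbbbaabbbaaabba')
  4 → (10, 'aabbabbbbaabbbaaabba')
  5 → (19, 'aabbbaaabba')
  6 → (26, 'abba')
  7 → (7, 'abbaabbabbbbaabbbaaabba')
  8 → (4, 'abbabbaabbabbbbaabbbaaabba')
  9 → (11, 'abbabbbbaabbbaaabba')
  10 → (20, 'abbbaaabba')
  11 → (14, 'abbbbaabbbaaabba')
  12 → (28, 'ba')
  13 → (23, 'baaabba')
  14 → (2, 'baabbabbaabbabbbbaabbbaaabba')
  15 → (9, 'baabbabbbbaabbbaaabba')
  16 → (18, 'baabbbaaabba')
  17 → (6, 'babbaabbabbbbaabbbaaabba')
  18 → (13, 'babbbbaabbbaaabba')
  19 → (27, 'bba')
  20 → (22, 'bbaaabba')
  21 → (1, 'bbaabbabbaabbabbbbaabbbaaabba')
  22 → (8, 'bbaabbabbbbaabbbaaabba')
  23 → (17, 'bbaabbbaaabba')
  24 → (5, 'bbabbaabbabbbbaabbbaaabba')
  25 → (12, 'bbabbbbaabbbaaabba')
  26 → (21, 'bbbaaabba')
  27 → (0, 'bbbaabbabbaabbabbbbaabbbaaabba')
  28 → (16, 'bbbaabbbaaabba')
  29 → (15, 'bbbbaabbbaaabba')

SA = [29, 24, 25, 3, 10, 19, 26, 7, 4, 11, 20, 14, 28, 23, 2, 9, 18, 6, 13, 27, 22, 1, 8, 17, 5, 12, 21, 0, 16, 15]
i: (SA[i-1],SA[i]) lcp shared
  1: (29,24) 1 'a'
  2: (24,25) 2 'aa'
  3: (25,3) 5 'aabba'
  4: (3,10) 7 'aabbabb'
  5: (10,19) 4 'aabb'
  6: (19,26) 1 'a'
  7: (26,7) 4 'abba'
  8: (7,4) 4 'abba'
  9: (4,11) 6 'abbabb'
  10: (11,20) 3 'abb'
  11: (20,14) 4 'abbb'
  12: (14,28) 0 ''
  13: (28,23) 2 'ba'
  14: (23,2) 3 'baa'
  15: (2,9) 8 'baabbabb'
  16: (9,18) 5 'baabb'
  17: (18,6) 2 'ba'
  18: (6,13) 4 'babb'
  19: (13,27) 1 'b'
  20: (27,22) 3 'bba'
  21: (22,1) 4 'bbaa'
  22: (1,8) 9 'bbaabbabb'
  23: (8,17) 6 'bbaabb'
  24: (17,5) 3 'bba'
  25: (5,12) 5 'bbabb'
  26: (12,21) 2 'bb'
  27: (21,0) 5 'bbbaa'
  28: (0,16) 7 'bbbaabb'
  29: (16,15) 3 'bbb'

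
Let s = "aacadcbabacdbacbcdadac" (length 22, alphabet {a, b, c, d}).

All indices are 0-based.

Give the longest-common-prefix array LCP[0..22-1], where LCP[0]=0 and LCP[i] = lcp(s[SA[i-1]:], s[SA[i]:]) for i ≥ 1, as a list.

[0, 1, 1, 2, 2, 2, 1, 2, 0, 2, 3, 1, 0, 1, 1, 2, 1, 2, 0, 2, 1, 1]

rank | idx | suffix
   0 |   0 | aacadcbabacdbacbcdadac
   1 |   7 | abacdbacbcdadac
   2 |  20 | ac
   3 |   1 | acadcbabacdbacbcdadac
   4 |  13 | acbcdadac
   5 |   9 | acdbacbcdadac
   6 |  18 | adac
   7 |   3 | adcbabacdbacbcdadac
   8 |   6 | babacdbacbcdadac
   9 |  12 | bacbcdadac
  10 |   8 | bacdbacbcdadac
  11 |  15 | bcdadac
  12 |  21 | c
  13 |   2 | cadcbabacdbacbcdadac
  14 |   5 | cbabacdbacbcdadac
  15 |  14 | cbcdadac
  16 |  16 | cdadac
  17 |  10 | cdbacbcdadac
  18 |  19 | dac
  19 |  17 | dadac
  20 |  11 | dbacbcdadac
  21 |   4 | dcbabacdbacbcdadac

SA = [0, 7, 20, 1, 13, 9, 18, 3, 6, 12, 8, 15, 21, 2, 5, 14, 16, 10, 19, 17, 11, 4]
i: (SA[i-1],SA[i]) lcp shared
  1: (0,7) 1 'a'
  2: (7,20) 1 'a'
  3: (20,1) 2 'ac'
  4: (1,13) 2 'ac'
  5: (13,9) 2 'ac'
  6: (9,18) 1 'a'
  7: (18,3) 2 'ad'
  8: (3,6) 0 ''
  9: (6,12) 2 'ba'
  10: (12,8) 3 'bac'
  11: (8,15) 1 'b'
  12: (15,21) 0 ''
  13: (21,2) 1 'c'
  14: (2,5) 1 'c'
  15: (5,14) 2 'cb'
  16: (14,16) 1 'c'
  17: (16,10) 2 'cd'
  18: (10,19) 0 ''
  19: (19,17) 2 'da'
  20: (17,11) 1 'd'
  21: (11,4) 1 'd'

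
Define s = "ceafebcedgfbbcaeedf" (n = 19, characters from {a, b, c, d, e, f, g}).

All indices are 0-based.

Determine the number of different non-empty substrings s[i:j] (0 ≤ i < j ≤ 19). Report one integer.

rank→(start, suffix):
  0 → (14, 'aeedf')
  1 → (2, 'afebcedgfbbcaeedf')
  2 → (11, 'bbcaeedf')
  3 → (12, 'bcaeedf')
  4 → (5, 'bcedgfbbcaeedf')
  5 → (13, 'caeedf')
  6 → (0, 'ceafebcedgfbbcaeedf')
  7 → (6, 'cedgfbbcaeedf')
  8 → (17, 'df')
  9 → (8, 'dgfbbcaeedf')
  10 → (1, 'eafebcedgfbbcaeedf')
  11 → (4, 'ebcedgfbbcaeedf')
  12 → (16, 'edf')
  13 → (7, 'edgfbbcaeedf')
  14 → (15, 'eedf')
  15 → (18, 'f')
  16 → (10, 'fbbcaeedf')
  17 → (3, 'febcedgfbbcaeedf')
  18 → (9, 'gfbbcaeedf')

SA = [14, 2, 11, 12, 5, 13, 0, 6, 17, 8, 1, 4, 16, 7, 15, 18, 10, 3, 9]
rank  pair      lcp
   1  s[14:],s[2:]  1  'a'
   2  s[2:],s[11:]  0  ''
   3  s[11:],s[12:]  1  'b'
   4  s[12:],s[5:]  2  'bc'
   5  s[5:],s[13:]  0  ''
   6  s[13:],s[0:]  1  'c'
   7  s[0:],s[6:]  2  'ce'
   8  s[6:],s[17:]  0  ''
   9  s[17:],s[8:]  1  'd'
  10  s[8:],s[1:]  0  ''
  11  s[1:],s[4:]  1  'e'
  12  s[4:],s[16:]  1  'e'
  13  s[16:],s[7:]  2  'ed'
  14  s[7:],s[15:]  1  'e'
  15  s[15:],s[18:]  0  ''
  16  s[18:],s[10:]  1  'f'
  17  s[10:],s[3:]  1  'f'
  18  s[3:],s[9:]  0  ''

n(n+1)/2 = 19·20/2 = 190
Σ LCP = 0 + 1 + 0 + 1 + 2 + 0 + 1 + 2 + 0 + 1 + 0 + 1 + 1 + 2 + 1 + 0 + 1 + 1 + 0 = 15
distinct = 190 − 15 = 175

175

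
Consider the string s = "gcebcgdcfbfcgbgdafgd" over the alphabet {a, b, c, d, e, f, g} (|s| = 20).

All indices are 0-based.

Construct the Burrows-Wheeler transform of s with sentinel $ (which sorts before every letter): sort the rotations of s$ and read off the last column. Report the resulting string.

rank  rotation               last
    0  $gcebcgdcfbfcgbgdafgd  d
    1  afgd$gcebcgdcfbfcgbgd  d
    2  bcgdcfbfcgbgdafgd$gce  e
    3  bfcgbgdafgd$gcebcgdcf  f
    4  bgdafgd$gcebcgdcfbfcg  g
    5  cebcgdcfbfcgbgdafgd$g  g
    6  cfbfcgbgdafgd$gcebcgd  d
    7  cgbgdafgd$gcebcgdcfbf  f
    8  cgdcfbfcgbgdafgd$gceb  b
    9  d$gcebcgdcfbfcgbgdafg  g
   10  dafgd$gcebcgdcfbfcgbg  g
   11  dcfbfcgbgdafgd$gcebcg  g
   12  ebcgdcfbfcgbgdafgd$gc  c
   13  fbfcgbgdafgd$gcebcgdc  c
   14  fcgbgdafgd$gcebcgdcfb  b
   15  fgd$gcebcgdcfbfcgbgda  a
   16  gbgdafgd$gcebcgdcfbfc  c
   17  gcebcgdcfbfcgbgdafgd$  $
   18  gd$gcebcgdcfbfcgbgdaf  f
   19  gdafgd$gcebcgdcfbfcgb  b
   20  gdcfbfcgbgdafgd$gcebc  c

ddefggdfbgggccbac$fbc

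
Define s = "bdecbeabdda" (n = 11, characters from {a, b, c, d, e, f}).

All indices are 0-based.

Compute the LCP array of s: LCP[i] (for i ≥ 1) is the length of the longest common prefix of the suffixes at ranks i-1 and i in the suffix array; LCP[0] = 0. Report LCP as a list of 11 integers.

[0, 1, 0, 2, 1, 0, 0, 1, 1, 0, 1]

sorted suffixes:
  #0 SA[0]=10  'a'
  #1 SA[1]=6  'abdda'
  #2 SA[2]=7  'bdda'
  #3 SA[3]=0  'bdecbeabdda'
  #4 SA[4]=4  'beabdda'
  #5 SA[5]=3  'cbeabdda'
  #6 SA[6]=9  'da'
  #7 SA[7]=8  'dda'
  #8 SA[8]=1  'decbeabdda'
  #9 SA[9]=5  'eabdda'
  #10 SA[10]=2  'ecbeabdda'

SA = [10, 6, 7, 0, 4, 3, 9, 8, 1, 5, 2]
[i] adj suffixes → lcp
  [1] 10/6 → 1 ('a')
  [2] 6/7 → 0 ('')
  [3] 7/0 → 2 ('bd')
  [4] 0/4 → 1 ('b')
  [5] 4/3 → 0 ('')
  [6] 3/9 → 0 ('')
  [7] 9/8 → 1 ('d')
  [8] 8/1 → 1 ('d')
  [9] 1/5 → 0 ('')
  [10] 5/2 → 1 ('e')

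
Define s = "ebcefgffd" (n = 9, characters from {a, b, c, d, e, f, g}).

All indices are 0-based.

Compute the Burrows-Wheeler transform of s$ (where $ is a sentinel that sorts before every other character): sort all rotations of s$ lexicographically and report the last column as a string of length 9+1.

debf$cfgef

rank  rotation    last
    0  $ebcefgffd  d
    1  bcefgffd$e  e
    2  cefgffd$eb  b
    3  d$ebcefgff  f
    4  ebcefgffd$  $
    5  efgffd$ebc  c
    6  fd$ebcefgf  f
    7  ffd$ebcefg  g
    8  fgffd$ebce  e
    9  gffd$ebcef  f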